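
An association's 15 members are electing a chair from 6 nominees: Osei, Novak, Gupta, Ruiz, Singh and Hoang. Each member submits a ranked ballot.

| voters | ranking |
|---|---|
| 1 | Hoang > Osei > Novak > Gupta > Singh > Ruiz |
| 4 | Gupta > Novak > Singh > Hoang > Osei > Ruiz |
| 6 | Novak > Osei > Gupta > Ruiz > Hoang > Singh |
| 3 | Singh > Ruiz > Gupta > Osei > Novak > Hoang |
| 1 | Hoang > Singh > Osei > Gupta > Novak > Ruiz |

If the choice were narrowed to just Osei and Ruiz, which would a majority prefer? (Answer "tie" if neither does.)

Osei

Ballots ranking Osei above Ruiz: 1 + 4 + 6 + 1 = 12.
Ballots ranking Ruiz above Osei: 15 − 12 = 3.
Osei wins the head-to-head 12–3.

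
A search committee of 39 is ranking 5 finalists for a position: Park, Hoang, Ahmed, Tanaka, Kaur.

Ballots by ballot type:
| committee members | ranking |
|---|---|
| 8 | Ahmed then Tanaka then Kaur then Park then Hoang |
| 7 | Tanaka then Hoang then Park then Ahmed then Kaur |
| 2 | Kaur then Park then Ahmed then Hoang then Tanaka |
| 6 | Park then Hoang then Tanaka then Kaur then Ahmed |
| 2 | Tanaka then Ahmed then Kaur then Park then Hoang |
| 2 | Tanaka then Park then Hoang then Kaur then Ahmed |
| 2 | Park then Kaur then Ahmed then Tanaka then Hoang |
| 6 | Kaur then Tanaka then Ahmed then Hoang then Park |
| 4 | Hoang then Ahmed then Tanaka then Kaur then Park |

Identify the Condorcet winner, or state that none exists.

Tanaka

Head-to-head results (39 committee members):
Park vs Hoang: Park preferred on 8+2+6+2+2+2 = 22 ballots; Park wins 22–17.
Park vs Ahmed: 7+2+6+2+2 = 19 for Park, 20 for Ahmed — Ahmed by 20–19.
Park vs Tanaka: Park is ranked higher on 2+6+2 = 10 ballots, Tanaka on 29. Tanaka wins 29–10.
Park vs Kaur: 7+6+2+2 = 17 for Park, 22 for Kaur — Kaur by 22–17.
Hoang vs Ahmed: Hoang preferred on 7+6+2+4 = 19 ballots; Ahmed wins 20–19.
Hoang vs Tanaka: 2+6+4 = 12 for Hoang, 27 for Tanaka — Tanaka by 27–12.
Hoang vs Kaur: 7+6+2+4 = 19 for Hoang, 20 for Kaur — Kaur by 20–19.
Ahmed vs Tanaka: 16 to 23, Tanaka.
Ahmed vs Kaur: 21 to 18, Ahmed.
Tanaka vs Kaur: 8+7+6+2+2+4 = 29 for Tanaka, 10 for Kaur — Tanaka by 29–10.
Tanaka wins every pairwise contest, so Tanaka is the Condorcet winner.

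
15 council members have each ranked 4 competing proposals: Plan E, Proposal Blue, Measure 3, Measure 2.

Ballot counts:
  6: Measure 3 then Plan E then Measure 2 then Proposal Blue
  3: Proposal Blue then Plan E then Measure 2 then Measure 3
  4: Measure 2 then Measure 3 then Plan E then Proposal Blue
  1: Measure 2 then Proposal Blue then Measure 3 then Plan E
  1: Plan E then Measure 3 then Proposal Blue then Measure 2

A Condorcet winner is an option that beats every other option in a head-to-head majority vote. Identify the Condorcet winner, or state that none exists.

Pairwise majorities:
Plan E vs Proposal Blue: 11 to 4, Plan E.
Plan E vs Measure 3: Measure 3, 11–4.
Plan E vs Measure 2: Plan E wins 10–5.
Proposal Blue vs Measure 3: Proposal Blue is ranked higher on 3+1 = 4 ballots, Measure 3 on 11. Measure 3 wins 11–4.
Proposal Blue–Measure 2: Measure 2 11–4.
Measure 3 vs Measure 2: Measure 3 preferred on 6+1 = 7 ballots; Measure 2 wins 8–7.
Each option drops at least one matchup (Plan E loses to Measure 3; Proposal Blue loses to Plan E; Measure 3 loses to Measure 2; Measure 2 loses to Plan E); the cycle Plan E → Measure 2 → Measure 3 → Plan E rules out a Condorcet winner.

none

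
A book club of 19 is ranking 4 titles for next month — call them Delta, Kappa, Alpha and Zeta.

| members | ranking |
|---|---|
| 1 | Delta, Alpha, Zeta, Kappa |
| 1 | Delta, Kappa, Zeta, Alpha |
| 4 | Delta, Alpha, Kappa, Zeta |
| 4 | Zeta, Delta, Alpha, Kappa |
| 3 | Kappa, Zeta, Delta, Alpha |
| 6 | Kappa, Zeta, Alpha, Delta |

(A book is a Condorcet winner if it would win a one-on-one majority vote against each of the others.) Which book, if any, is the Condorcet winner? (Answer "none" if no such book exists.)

Check each pair by majority over 19 ballots:
Delta–Kappa: Delta 10–9.
Delta–Alpha: Delta 13–6.
Delta vs Zeta: Zeta wins 13–6.
Kappa vs Alpha: Kappa wins 10–9.
Kappa vs Zeta: Kappa, 14–5.
Alpha vs Zeta: Zeta, 14–5.
Each book drops at least one matchup (Delta loses to Zeta; Kappa loses to Delta; Alpha loses to Delta; Zeta loses to Kappa); the cycle Delta > Kappa > Zeta > Delta rules out a Condorcet winner.

none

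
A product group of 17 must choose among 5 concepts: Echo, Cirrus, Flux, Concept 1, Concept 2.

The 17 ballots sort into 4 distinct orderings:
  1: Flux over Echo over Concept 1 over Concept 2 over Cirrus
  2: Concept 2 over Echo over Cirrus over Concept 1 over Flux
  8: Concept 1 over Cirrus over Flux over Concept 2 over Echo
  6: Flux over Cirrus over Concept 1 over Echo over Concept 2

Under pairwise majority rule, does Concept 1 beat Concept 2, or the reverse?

Concept 1

Ballots ranking Concept 1 above Concept 2: 1 + 8 + 6 = 15.
Ballots ranking Concept 2 above Concept 1: 17 − 15 = 2.
Concept 1 wins the head-to-head 15–2.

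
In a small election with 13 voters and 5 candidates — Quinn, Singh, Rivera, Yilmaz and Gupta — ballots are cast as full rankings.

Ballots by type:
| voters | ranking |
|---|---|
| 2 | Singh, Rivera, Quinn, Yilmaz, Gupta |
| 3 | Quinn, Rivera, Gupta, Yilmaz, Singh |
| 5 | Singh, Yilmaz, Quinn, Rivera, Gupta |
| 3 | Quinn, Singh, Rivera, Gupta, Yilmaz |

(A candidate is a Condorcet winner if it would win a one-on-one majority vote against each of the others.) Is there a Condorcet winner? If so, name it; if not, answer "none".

Check each pair by majority over 13 ballots:
Quinn–Singh: Singh 7–6.
Quinn vs Rivera: Quinn, 11–2.
Quinn vs Yilmaz: Quinn wins 8–5.
Quinn–Gupta: Quinn 13–0.
Singh vs Rivera: Singh, 10–3.
Singh vs Yilmaz: Singh, 10–3.
Singh–Gupta: Singh 10–3.
Rivera vs Yilmaz: Rivera wins 8–5.
Rivera–Gupta: Rivera 13–0.
Yilmaz vs Gupta: Yilmaz, 7–6.
Singh wins every pairwise contest, so Singh is the Condorcet winner.

Singh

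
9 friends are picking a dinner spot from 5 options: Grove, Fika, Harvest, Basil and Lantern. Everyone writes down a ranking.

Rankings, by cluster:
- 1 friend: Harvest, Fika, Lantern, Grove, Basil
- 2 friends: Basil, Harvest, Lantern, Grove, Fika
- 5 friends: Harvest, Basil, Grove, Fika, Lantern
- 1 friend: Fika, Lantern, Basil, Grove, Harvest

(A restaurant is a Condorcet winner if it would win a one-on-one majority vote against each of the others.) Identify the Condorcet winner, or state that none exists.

Harvest

Pairwise majorities:
Grove vs Fika: 7 to 2, Grove.
Grove–Harvest: Harvest 8–1.
Grove–Basil: Basil 8–1.
Grove–Lantern: Grove 5–4.
Fika–Harvest: Harvest 8–1.
Fika vs Basil: Fika preferred on 1+1 = 2 ballots; Basil wins 7–2.
Fika vs Lantern: 7 to 2, Fika.
Harvest–Basil: Harvest 6–3.
Harvest vs Lantern: Harvest wins 8–1.
Basil vs Lantern: 7 to 2, Basil.
Harvest wins every pairwise contest, so Harvest is the Condorcet winner.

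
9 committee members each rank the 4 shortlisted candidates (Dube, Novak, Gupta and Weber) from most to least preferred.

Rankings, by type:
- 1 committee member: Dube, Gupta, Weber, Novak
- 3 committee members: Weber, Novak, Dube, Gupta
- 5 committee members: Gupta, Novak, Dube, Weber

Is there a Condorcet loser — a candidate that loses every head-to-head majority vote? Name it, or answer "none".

Weber

Pairwise majorities:
Dube vs Novak: Novak wins 8–1.
Dube vs Gupta: 4 to 5, Gupta.
Dube vs Weber: 6 to 3, Dube.
Novak–Gupta: Gupta 6–3.
Novak–Weber: Novak 5–4.
Gupta vs Weber: Gupta, 6–3.
Only Weber has no wins; Weber is the Condorcet loser.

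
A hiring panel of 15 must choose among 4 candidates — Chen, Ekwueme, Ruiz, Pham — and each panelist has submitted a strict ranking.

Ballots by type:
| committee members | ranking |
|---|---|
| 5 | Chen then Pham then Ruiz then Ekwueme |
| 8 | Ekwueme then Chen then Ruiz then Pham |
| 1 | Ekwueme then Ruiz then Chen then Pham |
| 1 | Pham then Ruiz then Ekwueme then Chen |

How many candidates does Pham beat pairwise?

Pham against each rival (15 committee members):
Pham–Chen: Chen 14–1.
Pham vs Ekwueme: 6 to 9, Ekwueme.
Pham vs Ruiz: Ruiz wins 9–6.
Pham beats no one; loses to Chen, Ekwueme, Ruiz — 0 pairwise wins.

0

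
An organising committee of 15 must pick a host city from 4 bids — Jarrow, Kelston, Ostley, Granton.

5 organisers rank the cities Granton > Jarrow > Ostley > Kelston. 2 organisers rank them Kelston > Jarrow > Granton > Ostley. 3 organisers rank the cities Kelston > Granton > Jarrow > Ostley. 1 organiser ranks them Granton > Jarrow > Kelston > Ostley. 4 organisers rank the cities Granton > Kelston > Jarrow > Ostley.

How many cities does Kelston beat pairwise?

Kelston against each rival (15 organisers):
Kelston vs Jarrow: Kelston, 9–6.
Kelston–Ostley: Kelston 10–5.
Kelston vs Granton: Granton, 10–5.
Kelston beats Jarrow, Ostley; loses to Granton — 2 pairwise wins.

2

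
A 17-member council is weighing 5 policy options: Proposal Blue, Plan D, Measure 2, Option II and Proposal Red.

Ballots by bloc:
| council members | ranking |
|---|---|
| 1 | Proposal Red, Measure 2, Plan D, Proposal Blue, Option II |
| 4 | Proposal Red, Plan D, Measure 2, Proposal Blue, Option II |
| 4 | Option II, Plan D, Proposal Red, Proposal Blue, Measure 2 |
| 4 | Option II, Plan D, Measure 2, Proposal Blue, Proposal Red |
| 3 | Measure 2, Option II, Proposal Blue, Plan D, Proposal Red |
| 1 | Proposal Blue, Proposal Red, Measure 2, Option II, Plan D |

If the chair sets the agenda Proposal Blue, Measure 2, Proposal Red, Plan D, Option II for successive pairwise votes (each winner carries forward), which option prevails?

Round 1: Proposal Blue vs Measure 2 — 5–12, Measure 2 advances.
Round 2: Measure 2 vs Proposal Red — 7–10, Proposal Red advances.
Round 3: Proposal Red vs Plan D — 6–11, Plan D advances.
Round 4: Plan D vs Option II — 5–12, Option II advances.
Option II survives the agenda.

Option II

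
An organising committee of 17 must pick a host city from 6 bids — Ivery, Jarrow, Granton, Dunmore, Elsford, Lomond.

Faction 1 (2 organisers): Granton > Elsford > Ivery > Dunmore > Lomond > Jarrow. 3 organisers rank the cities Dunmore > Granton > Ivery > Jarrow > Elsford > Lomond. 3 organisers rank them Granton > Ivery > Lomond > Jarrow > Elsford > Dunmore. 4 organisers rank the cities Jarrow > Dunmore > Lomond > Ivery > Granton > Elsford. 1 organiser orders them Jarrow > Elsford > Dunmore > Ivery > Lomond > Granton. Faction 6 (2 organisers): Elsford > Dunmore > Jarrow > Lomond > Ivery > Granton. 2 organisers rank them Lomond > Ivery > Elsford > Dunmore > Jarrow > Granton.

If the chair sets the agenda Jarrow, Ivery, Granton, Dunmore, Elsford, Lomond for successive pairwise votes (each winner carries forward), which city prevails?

Round 1: Jarrow vs Ivery — 7–10, Ivery advances.
Round 2: Ivery vs Granton — 9–8, Ivery advances.
Round 3: Ivery vs Dunmore — 7–10, Dunmore advances.
Round 4: Dunmore vs Elsford — 7–10, Elsford advances.
Round 5: Elsford vs Lomond — 8–9, Lomond advances.
Lomond survives the agenda.

Lomond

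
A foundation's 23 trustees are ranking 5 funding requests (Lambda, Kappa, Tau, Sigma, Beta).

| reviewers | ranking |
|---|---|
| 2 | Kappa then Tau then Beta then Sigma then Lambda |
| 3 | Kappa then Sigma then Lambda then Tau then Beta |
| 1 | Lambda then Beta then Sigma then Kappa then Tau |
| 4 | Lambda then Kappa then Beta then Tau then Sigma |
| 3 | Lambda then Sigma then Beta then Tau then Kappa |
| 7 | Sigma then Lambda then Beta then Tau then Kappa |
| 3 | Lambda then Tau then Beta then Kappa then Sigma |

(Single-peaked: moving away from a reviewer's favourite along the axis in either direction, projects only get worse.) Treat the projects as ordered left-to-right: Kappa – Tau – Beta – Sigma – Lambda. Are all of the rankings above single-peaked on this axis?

no

Axis positions: Kappa=1, Tau=2, Beta=3, Sigma=4, Lambda=5.
Group 1 (peak Kappa at position 1): ranking walks positions 1-2-3-4-5, expanding outward from the peak — single-peaked.
Group 2: ranking walks positions 1-4-5-2-3; Sigma is ranked above Tau even though Tau lies between Sigma and the peak Kappa on the axis — preferences dip and rise again. Not single-peaked.
Group 3: ranking walks positions 5-3-4-1-2; Beta is ranked above Sigma even though Sigma lies between Beta and the peak Lambda on the axis — preferences dip and rise again. Not single-peaked.
Group 4: ranking walks positions 5-1-3-2-4; Kappa is ranked above Sigma even though Sigma lies between Kappa and the peak Lambda on the axis — preferences dip and rise again. Not single-peaked.
Group 5 (peak Lambda at position 5): ranking walks positions 5-4-3-2-1, expanding outward from the peak — single-peaked.
Group 6 (peak Sigma at position 4): ranking walks positions 4-5-3-2-1, expanding outward from the peak — single-peaked.
Group 7: ranking walks positions 5-2-3-1-4; Tau is ranked above Sigma even though Sigma lies between Tau and the peak Lambda on the axis — preferences dip and rise again. Not single-peaked.
Group 2 violates single-peakedness, so the profile is not single-peaked on this axis.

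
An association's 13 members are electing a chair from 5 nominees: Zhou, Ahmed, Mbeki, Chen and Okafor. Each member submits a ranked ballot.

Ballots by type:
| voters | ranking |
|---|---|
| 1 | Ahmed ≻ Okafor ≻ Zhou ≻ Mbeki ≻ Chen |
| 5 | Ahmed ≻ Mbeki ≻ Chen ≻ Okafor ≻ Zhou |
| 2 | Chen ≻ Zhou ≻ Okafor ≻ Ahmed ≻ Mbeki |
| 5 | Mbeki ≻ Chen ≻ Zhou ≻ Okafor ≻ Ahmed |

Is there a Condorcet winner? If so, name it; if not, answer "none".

Check each pair by majority over 13 ballots:
Zhou vs Ahmed: Zhou preferred on 2+5 = 7 ballots; Zhou wins 7–6.
Zhou vs Mbeki: 1+2 = 3 for Zhou, 10 for Mbeki — Mbeki by 10–3.
Zhou vs Chen: Chen wins 12–1.
Zhou–Okafor: Zhou 7–6.
Ahmed vs Mbeki: Ahmed is ranked higher on 1+5+2 = 8 ballots, Mbeki on 5. Ahmed wins 8–5.
Ahmed vs Chen: Chen wins 7–6.
Ahmed vs Okafor: Ahmed preferred on 1+5 = 6 ballots; Okafor wins 7–6.
Mbeki vs Chen: Mbeki preferred on 1+5+5 = 11 ballots; Mbeki wins 11–2.
Mbeki vs Okafor: Mbeki wins 10–3.
Chen vs Okafor: 12 to 1, Chen.
Each candidate drops at least one matchup (Zhou loses to Mbeki; Ahmed loses to Zhou; Mbeki loses to Ahmed; Chen loses to Mbeki; Okafor loses to Zhou); the cycle Zhou beats Ahmed beats Mbeki beats Zhou rules out a Condorcet winner.

none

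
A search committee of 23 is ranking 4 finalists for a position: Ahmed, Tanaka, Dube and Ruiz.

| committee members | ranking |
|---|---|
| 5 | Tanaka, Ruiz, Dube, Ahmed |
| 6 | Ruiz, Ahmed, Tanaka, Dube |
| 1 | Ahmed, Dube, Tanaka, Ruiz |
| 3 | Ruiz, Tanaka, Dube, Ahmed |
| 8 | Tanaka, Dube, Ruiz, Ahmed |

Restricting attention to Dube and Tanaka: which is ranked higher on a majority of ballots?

Tanaka

Ballots ranking Dube above Tanaka: 1.
Ballots ranking Tanaka above Dube: 23 − 1 = 22.
Tanaka wins the head-to-head 22–1.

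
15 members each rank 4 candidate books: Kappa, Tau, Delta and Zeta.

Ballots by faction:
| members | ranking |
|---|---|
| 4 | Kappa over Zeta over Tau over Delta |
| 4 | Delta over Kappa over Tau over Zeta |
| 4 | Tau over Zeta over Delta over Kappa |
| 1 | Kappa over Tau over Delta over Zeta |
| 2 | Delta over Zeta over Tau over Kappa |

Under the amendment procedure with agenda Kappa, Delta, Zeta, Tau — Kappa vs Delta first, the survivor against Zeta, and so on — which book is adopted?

Round 1: Kappa vs Delta — 5–10, Delta advances.
Round 2: Delta vs Zeta — 7–8, Zeta advances.
Round 3: Zeta vs Tau — 6–9, Tau advances.
Tau survives the agenda.

Tau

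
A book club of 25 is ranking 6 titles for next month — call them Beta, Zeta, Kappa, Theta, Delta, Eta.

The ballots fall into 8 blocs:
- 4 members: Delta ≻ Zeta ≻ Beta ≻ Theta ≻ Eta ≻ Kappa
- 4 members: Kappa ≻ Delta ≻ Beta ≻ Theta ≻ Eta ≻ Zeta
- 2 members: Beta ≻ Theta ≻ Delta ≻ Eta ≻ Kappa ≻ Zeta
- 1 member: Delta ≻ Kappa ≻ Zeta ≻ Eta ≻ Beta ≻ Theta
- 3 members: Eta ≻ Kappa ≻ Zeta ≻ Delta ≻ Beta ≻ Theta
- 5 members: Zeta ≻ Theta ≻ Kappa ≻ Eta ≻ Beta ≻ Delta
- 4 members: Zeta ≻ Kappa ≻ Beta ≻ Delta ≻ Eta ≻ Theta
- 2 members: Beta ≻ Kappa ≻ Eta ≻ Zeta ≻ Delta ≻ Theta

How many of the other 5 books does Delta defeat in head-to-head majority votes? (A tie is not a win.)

Delta against each rival (25 members):
Delta vs Beta: 4+4+1+3 = 12 for Delta, 13 for Beta — Beta by 13–12.
Delta vs Zeta: Zeta, 14–11.
Delta vs Kappa: Delta preferred on 4+2+1 = 7 ballots; Kappa wins 18–7.
Delta vs Theta: 18 to 7, Delta.
Delta vs Eta: Delta wins 15–10.
Delta beats Theta, Eta; loses to Beta, Zeta, Kappa — 2 pairwise wins.

2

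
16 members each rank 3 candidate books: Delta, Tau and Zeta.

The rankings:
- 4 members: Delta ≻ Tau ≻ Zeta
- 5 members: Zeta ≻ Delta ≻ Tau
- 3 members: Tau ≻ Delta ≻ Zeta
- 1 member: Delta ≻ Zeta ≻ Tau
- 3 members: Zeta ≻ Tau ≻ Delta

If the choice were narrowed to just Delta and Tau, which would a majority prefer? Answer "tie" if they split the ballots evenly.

Ballots ranking Delta above Tau: 4 + 5 + 1 = 10.
Ballots ranking Tau above Delta: 16 − 10 = 6.
Delta wins the head-to-head 10–6.

Delta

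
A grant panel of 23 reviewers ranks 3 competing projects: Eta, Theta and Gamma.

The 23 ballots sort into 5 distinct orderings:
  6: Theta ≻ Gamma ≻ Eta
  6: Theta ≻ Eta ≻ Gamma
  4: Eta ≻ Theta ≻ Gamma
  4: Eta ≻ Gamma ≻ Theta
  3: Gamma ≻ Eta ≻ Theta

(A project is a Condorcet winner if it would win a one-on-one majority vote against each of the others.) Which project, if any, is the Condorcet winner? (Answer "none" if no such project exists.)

Check each pair by majority over 23 ballots:
Eta–Theta: Theta 12–11.
Eta vs Gamma: 14 to 9, Eta.
Theta vs Gamma: Theta preferred on 6+6+4 = 16 ballots; Theta wins 16–7.
Theta wins every pairwise contest, so Theta is the Condorcet winner.

Theta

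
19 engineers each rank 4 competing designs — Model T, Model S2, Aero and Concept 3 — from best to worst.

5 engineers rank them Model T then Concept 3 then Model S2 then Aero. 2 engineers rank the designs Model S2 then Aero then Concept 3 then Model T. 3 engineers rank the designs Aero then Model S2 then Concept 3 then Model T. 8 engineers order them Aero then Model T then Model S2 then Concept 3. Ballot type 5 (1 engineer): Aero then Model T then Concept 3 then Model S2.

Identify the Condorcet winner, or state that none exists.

Head-to-head results (19 engineers):
Model T vs Model S2: Model T, 14–5.
Model T vs Aero: Aero, 14–5.
Model T vs Concept 3: 5+8+1 = 14 for Model T, 5 for Concept 3 — Model T by 14–5.
Model S2–Aero: Aero 12–7.
Model S2–Concept 3: Model S2 13–6.
Aero vs Concept 3: 2+3+8+1 = 14 for Aero, 5 for Concept 3 — Aero by 14–5.
Aero defeats every rival head-to-head and is the Condorcet winner.

Aero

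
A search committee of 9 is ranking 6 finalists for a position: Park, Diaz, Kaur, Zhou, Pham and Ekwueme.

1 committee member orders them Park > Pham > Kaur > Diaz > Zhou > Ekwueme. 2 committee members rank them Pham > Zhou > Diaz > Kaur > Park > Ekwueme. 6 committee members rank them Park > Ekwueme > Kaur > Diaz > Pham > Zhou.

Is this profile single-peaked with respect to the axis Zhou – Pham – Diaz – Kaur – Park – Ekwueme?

no

Axis positions: Zhou=1, Pham=2, Diaz=3, Kaur=4, Park=5, Ekwueme=6.
Group 1: ranking walks positions 5-2-4-3-1-6; Pham is ranked above Kaur even though Kaur lies between Pham and the peak Park on the axis — preferences dip and rise again. Not single-peaked.
Group 2 (peak Pham at position 2): ranking walks positions 2-1-3-4-5-6, expanding outward from the peak — single-peaked.
Group 3 (peak Park at position 5): ranking walks positions 5-6-4-3-2-1, expanding outward from the peak — single-peaked.
Group 1 violates single-peakedness, so the profile is not single-peaked on this axis.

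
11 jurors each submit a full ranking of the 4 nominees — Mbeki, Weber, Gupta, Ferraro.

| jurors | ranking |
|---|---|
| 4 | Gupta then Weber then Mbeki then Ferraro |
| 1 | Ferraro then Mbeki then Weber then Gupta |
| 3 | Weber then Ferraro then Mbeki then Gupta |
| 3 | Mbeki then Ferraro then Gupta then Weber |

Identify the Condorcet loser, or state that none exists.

Pairwise majorities:
Mbeki vs Weber: 1+3 = 4 for Mbeki, 7 for Weber — Weber by 7–4.
Mbeki vs Gupta: Mbeki, 7–4.
Mbeki vs Ferraro: 7 to 4, Mbeki.
Weber vs Gupta: Weber is ranked higher on 1+3 = 4 ballots, Gupta on 7. Gupta wins 7–4.
Weber vs Ferraro: Weber preferred on 4+3 = 7 ballots; Weber wins 7–4.
Gupta vs Ferraro: Gupta is ranked higher on 4 ballots, Ferraro on 7. Ferraro wins 7–4.
No nominee is winless: Mbeki beats Gupta; Weber beats Mbeki; Gupta beats Weber; Ferraro beats Gupta. There is no Condorcet loser.

none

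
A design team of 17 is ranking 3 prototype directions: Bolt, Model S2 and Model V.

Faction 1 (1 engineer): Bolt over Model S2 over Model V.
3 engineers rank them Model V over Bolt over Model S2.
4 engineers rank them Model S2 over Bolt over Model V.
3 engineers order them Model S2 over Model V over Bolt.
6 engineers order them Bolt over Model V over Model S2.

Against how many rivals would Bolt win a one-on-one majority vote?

Bolt against each rival (17 engineers):
Bolt vs Model S2: Bolt, 10–7.
Bolt vs Model V: 11 to 6, Bolt.
Bolt beats Model S2, Model V — 2 pairwise wins.

2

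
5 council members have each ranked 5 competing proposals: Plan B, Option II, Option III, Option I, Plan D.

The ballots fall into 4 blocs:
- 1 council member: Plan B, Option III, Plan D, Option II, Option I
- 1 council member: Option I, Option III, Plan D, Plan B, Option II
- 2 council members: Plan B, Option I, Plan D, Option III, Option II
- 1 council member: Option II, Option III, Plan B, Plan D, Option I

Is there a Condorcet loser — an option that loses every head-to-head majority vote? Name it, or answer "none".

Option II

Head-to-head results (5 council members):
Plan B vs Option II: Plan B, 4–1.
Plan B vs Option III: 1+2 = 3 for Plan B, 2 for Option III — Plan B by 3–2.
Plan B vs Option I: Plan B preferred on 1+2+1 = 4 ballots; Plan B wins 4–1.
Plan B vs Plan D: Plan B is ranked higher on 1+2+1 = 4 ballots, Plan D on 1. Plan B wins 4–1.
Option II vs Option III: Option III, 4–1.
Option II vs Option I: Option I, 3–2.
Option II vs Plan D: Plan D wins 4–1.
Option III vs Option I: Option I, 3–2.
Option III vs Plan D: 3 to 2, Option III.
Option I vs Plan D: 1+2 = 3 for Option I, 2 for Plan D — Option I by 3–2.
Only Option II has no wins; Option II is the Condorcet loser.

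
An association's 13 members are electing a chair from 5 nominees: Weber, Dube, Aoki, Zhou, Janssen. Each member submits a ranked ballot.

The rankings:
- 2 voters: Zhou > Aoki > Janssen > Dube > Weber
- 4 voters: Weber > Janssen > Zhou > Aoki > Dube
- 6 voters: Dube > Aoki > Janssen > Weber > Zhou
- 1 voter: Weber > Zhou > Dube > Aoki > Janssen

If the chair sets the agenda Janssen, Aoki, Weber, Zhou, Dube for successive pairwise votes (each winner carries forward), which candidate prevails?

Round 1: Janssen vs Aoki — 4–9, Aoki advances.
Round 2: Aoki vs Weber — 8–5, Aoki advances.
Round 3: Aoki vs Zhou — 6–7, Zhou advances.
Round 4: Zhou vs Dube — 7–6, Zhou advances.
The agenda winner is Zhou.

Zhou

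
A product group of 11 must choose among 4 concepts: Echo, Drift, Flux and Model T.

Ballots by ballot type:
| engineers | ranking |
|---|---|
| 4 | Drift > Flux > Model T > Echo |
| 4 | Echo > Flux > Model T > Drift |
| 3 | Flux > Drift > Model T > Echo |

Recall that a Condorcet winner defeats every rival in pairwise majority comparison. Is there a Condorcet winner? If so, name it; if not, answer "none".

Flux

Pairwise majorities:
Echo vs Drift: Drift, 7–4.
Echo vs Flux: Flux, 7–4.
Echo–Model T: Model T 7–4.
Drift vs Flux: Flux wins 7–4.
Drift vs Model T: Drift wins 7–4.
Flux vs Model T: Flux wins 11–0.
Flux wins every pairwise contest, so Flux is the Condorcet winner.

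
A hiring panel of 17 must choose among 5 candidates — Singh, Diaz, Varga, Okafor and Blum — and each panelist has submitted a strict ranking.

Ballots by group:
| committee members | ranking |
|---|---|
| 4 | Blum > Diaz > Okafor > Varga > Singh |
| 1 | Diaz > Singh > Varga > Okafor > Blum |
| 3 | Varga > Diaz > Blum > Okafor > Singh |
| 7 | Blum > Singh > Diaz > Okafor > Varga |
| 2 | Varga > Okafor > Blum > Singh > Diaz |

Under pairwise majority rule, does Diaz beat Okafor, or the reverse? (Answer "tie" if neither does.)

Ballots ranking Diaz above Okafor: 4 + 1 + 3 + 7 = 15.
Ballots ranking Okafor above Diaz: 17 − 15 = 2.
Diaz wins the head-to-head 15–2.

Diaz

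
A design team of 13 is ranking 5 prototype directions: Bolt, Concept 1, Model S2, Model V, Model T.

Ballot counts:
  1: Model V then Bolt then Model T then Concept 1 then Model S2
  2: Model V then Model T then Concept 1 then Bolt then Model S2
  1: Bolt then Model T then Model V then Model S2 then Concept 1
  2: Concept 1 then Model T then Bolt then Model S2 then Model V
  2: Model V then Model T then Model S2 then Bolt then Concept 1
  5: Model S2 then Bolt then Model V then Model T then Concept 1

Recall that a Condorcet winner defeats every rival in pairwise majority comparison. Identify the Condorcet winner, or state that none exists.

Check each pair by majority over 13 ballots:
Bolt vs Concept 1: Bolt preferred on 1+1+2+5 = 9 ballots; Bolt wins 9–4.
Bolt vs Model S2: 6 to 7, Model S2.
Bolt vs Model V: Bolt preferred on 1+2+5 = 8 ballots; Bolt wins 8–5.
Bolt vs Model T: Bolt is ranked higher on 1+1+5 = 7 ballots, Model T on 6. Bolt wins 7–6.
Concept 1 vs Model S2: 1+2+2 = 5 for Concept 1, 8 for Model S2 — Model S2 by 8–5.
Concept 1 vs Model V: 2 to 11, Model V.
Concept 1 vs Model T: Concept 1 preferred on 2 ballots; Model T wins 11–2.
Model S2 vs Model V: Model S2 is ranked higher on 2+5 = 7 ballots, Model V on 6. Model S2 wins 7–6.
Model S2 vs Model T: Model S2 preferred on 5 ballots; Model T wins 8–5.
Model V vs Model T: 10 to 3, Model V.
No design is unbeaten: Bolt loses to Model S2; Concept 1 loses to Bolt; Model S2 loses to Model T; Model V loses to Bolt; Model T loses to Bolt. In particular Bolt → Model T → Model S2 → Bolt is a majority cycle — no Condorcet winner exists.

none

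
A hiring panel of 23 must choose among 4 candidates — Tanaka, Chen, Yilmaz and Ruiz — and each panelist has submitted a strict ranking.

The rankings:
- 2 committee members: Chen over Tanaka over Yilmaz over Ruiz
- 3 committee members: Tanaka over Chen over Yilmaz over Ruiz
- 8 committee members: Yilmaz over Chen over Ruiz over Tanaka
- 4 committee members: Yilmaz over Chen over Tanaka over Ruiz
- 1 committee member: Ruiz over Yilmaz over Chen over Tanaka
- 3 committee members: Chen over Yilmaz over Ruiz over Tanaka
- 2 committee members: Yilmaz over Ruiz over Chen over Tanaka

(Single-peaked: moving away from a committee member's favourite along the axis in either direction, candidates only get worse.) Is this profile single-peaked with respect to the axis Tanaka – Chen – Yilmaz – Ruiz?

Axis positions: Tanaka=1, Chen=2, Yilmaz=3, Ruiz=4.
Bloc 1 (peak Chen at position 2): ranking walks positions 2-1-3-4, expanding outward from the peak — single-peaked.
Bloc 2 (peak Tanaka at position 1): ranking walks positions 1-2-3-4, expanding outward from the peak — single-peaked.
Bloc 3 (peak Yilmaz at position 3): ranking walks positions 3-2-4-1, expanding outward from the peak — single-peaked.
Bloc 4 (peak Yilmaz at position 3): ranking walks positions 3-2-1-4, expanding outward from the peak — single-peaked.
Bloc 5 (peak Ruiz at position 4): ranking walks positions 4-3-2-1, expanding outward from the peak — single-peaked.
Bloc 6 (peak Chen at position 2): ranking walks positions 2-3-4-1, expanding outward from the peak — single-peaked.
Bloc 7 (peak Yilmaz at position 3): ranking walks positions 3-4-2-1, expanding outward from the peak — single-peaked.
Every ranking is single-peaked on this axis.

yes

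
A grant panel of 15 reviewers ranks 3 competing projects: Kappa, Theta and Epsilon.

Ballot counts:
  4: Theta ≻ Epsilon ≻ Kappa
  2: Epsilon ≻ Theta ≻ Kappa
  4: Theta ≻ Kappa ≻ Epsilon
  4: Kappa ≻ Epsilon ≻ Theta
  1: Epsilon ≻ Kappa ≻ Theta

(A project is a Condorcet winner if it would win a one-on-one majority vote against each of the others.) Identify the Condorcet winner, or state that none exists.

Head-to-head results (15 reviewers):
Kappa vs Theta: Theta, 10–5.
Kappa vs Epsilon: Kappa wins 8–7.
Theta vs Epsilon: Theta preferred on 4+4 = 8 ballots; Theta wins 8–7.
Theta defeats every rival head-to-head and is the Condorcet winner.

Theta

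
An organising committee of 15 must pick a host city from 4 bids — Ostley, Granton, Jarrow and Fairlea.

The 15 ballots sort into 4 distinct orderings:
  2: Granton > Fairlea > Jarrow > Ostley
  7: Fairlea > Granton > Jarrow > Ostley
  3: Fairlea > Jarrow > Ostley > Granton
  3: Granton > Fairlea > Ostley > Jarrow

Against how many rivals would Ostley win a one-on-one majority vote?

0

Ostley against each rival (15 organisers):
Ostley vs Granton: 3 for Ostley, 12 for Granton — Granton by 12–3.
Ostley vs Jarrow: Ostley is ranked higher on 3 ballots, Jarrow on 12. Jarrow wins 12–3.
Ostley vs Fairlea: Fairlea, 15–0.
Ostley beats no one; loses to Granton, Jarrow, Fairlea — 0 pairwise wins.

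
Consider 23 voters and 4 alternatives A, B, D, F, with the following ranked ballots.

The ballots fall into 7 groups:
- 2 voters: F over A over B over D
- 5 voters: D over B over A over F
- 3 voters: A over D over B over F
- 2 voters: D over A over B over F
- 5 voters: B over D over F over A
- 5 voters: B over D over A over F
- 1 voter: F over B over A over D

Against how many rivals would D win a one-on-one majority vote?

2

D against each rival (23 voters):
D vs A: D wins 17–6.
D vs B: 10 to 13, B.
D vs F: D is ranked higher on 5+3+2+5+5 = 20 ballots, F on 3. D wins 20–3.
D beats A, F; loses to B — 2 pairwise wins.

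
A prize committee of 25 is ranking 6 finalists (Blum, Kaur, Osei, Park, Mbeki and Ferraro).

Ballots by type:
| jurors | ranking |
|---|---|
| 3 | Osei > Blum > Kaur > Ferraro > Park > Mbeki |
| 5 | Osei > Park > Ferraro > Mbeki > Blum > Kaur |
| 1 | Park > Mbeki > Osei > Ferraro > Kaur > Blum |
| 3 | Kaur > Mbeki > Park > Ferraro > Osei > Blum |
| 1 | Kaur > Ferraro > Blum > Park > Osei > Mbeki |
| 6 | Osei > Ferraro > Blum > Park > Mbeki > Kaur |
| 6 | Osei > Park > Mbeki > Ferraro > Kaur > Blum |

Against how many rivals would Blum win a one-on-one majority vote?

1

Blum against each rival (25 jurors):
Blum vs Kaur: 3+5+6 = 14 for Blum, 11 for Kaur — Blum by 14–11.
Blum vs Osei: 1 for Blum, 24 for Osei — Osei by 24–1.
Blum vs Park: Blum is ranked higher on 3+1+6 = 10 ballots, Park on 15. Park wins 15–10.
Blum vs Mbeki: 10 to 15, Mbeki.
Blum vs Ferraro: Blum is ranked higher on 3 ballots, Ferraro on 22. Ferraro wins 22–3.
Blum beats Kaur; loses to Osei, Park, Mbeki, Ferraro — 1 pairwise win.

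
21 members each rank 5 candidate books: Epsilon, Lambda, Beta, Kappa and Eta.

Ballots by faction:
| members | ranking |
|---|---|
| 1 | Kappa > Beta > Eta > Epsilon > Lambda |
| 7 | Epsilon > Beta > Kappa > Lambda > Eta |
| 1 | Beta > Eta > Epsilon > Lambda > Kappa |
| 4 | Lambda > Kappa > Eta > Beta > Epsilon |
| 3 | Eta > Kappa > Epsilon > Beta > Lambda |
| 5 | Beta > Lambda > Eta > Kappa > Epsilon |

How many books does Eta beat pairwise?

1

Eta against each rival (21 members):
Eta vs Epsilon: Eta is ranked higher on 1+1+4+3+5 = 14 ballots, Epsilon on 7. Eta wins 14–7.
Eta vs Lambda: 1+1+3 = 5 for Eta, 16 for Lambda — Lambda by 16–5.
Eta vs Beta: Beta wins 14–7.
Eta vs Kappa: Eta preferred on 1+3+5 = 9 ballots; Kappa wins 12–9.
Eta beats Epsilon; loses to Lambda, Beta, Kappa — 1 pairwise win.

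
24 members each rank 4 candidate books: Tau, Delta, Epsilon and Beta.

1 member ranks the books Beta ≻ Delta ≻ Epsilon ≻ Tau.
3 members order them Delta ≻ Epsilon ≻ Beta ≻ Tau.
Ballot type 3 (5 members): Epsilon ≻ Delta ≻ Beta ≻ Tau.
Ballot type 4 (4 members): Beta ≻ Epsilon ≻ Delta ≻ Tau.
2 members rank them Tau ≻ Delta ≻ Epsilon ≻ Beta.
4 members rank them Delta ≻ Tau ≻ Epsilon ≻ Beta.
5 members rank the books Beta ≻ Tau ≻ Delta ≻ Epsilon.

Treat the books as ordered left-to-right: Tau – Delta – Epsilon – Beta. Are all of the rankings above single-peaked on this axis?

Axis positions: Tau=1, Delta=2, Epsilon=3, Beta=4.
Ballot type 1: ranking walks positions 4-2-3-1; Delta is ranked above Epsilon even though Epsilon lies between Delta and the peak Beta on the axis — preferences dip and rise again. Not single-peaked.
Ballot type 2 (peak Delta at position 2): ranking walks positions 2-3-4-1, expanding outward from the peak — single-peaked.
Ballot type 3 (peak Epsilon at position 3): ranking walks positions 3-2-4-1, expanding outward from the peak — single-peaked.
Ballot type 4 (peak Beta at position 4): ranking walks positions 4-3-2-1, expanding outward from the peak — single-peaked.
Ballot type 5 (peak Tau at position 1): ranking walks positions 1-2-3-4, expanding outward from the peak — single-peaked.
Ballot type 6 (peak Delta at position 2): ranking walks positions 2-1-3-4, expanding outward from the peak — single-peaked.
Ballot type 7: ranking walks positions 4-1-2-3; Tau is ranked above Epsilon even though Epsilon lies between Tau and the peak Beta on the axis — preferences dip and rise again. Not single-peaked.
Ballot type 1 violates single-peakedness, so the profile is not single-peaked on this axis.

no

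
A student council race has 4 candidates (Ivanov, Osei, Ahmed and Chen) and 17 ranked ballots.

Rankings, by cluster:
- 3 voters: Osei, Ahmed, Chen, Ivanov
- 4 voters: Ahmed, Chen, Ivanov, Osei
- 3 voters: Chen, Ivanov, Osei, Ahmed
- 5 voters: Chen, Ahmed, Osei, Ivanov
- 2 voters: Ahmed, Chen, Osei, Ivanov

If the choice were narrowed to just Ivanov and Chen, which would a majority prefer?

No ballot ranks Ivanov above Chen: 0.
Ballots ranking Chen above Ivanov: 17 − 0 = 17.
Chen wins the head-to-head 17–0.

Chen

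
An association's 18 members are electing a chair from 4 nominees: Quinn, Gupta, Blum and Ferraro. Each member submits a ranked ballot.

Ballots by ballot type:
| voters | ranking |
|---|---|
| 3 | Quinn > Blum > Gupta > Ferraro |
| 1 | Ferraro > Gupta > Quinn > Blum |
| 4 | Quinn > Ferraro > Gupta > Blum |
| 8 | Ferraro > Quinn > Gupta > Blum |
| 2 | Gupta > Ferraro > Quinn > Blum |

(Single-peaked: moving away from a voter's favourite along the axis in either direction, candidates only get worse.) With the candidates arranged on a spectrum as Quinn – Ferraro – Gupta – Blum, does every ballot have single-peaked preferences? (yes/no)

no

Axis positions: Quinn=1, Ferraro=2, Gupta=3, Blum=4.
Ballot type 1: ranking walks positions 1-4-3-2; Blum is ranked above Ferraro even though Ferraro lies between Blum and the peak Quinn on the axis — preferences dip and rise again. Not single-peaked.
Ballot type 2 (peak Ferraro at position 2): ranking walks positions 2-3-1-4, expanding outward from the peak — single-peaked.
Ballot type 3 (peak Quinn at position 1): ranking walks positions 1-2-3-4, expanding outward from the peak — single-peaked.
Ballot type 4 (peak Ferraro at position 2): ranking walks positions 2-1-3-4, expanding outward from the peak — single-peaked.
Ballot type 5 (peak Gupta at position 3): ranking walks positions 3-2-1-4, expanding outward from the peak — single-peaked.
Ballot type 1 violates single-peakedness, so the profile is not single-peaked on this axis.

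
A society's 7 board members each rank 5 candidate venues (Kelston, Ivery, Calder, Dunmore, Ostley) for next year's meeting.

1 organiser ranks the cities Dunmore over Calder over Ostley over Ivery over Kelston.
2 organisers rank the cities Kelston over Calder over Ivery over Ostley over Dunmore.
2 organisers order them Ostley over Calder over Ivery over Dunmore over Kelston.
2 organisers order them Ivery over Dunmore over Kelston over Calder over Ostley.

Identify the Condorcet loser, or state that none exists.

Pairwise majorities:
Kelston vs Ivery: 2 to 5, Ivery.
Kelston vs Calder: 4 to 3, Kelston.
Kelston vs Dunmore: Kelston is ranked higher on 2 ballots, Dunmore on 5. Dunmore wins 5–2.
Kelston–Ostley: Kelston 4–3.
Ivery vs Calder: Calder, 5–2.
Ivery vs Dunmore: Ivery, 6–1.
Ivery vs Ostley: 2+2 = 4 for Ivery, 3 for Ostley — Ivery by 4–3.
Calder–Dunmore: Calder 4–3.
Calder vs Ostley: Calder, 5–2.
Dunmore vs Ostley: Ostley, 4–3.
Every city wins at least one matchup (Kelston beats Calder; Ivery beats Kelston; Calder beats Ivery; Dunmore beats Kelston; Ostley beats Dunmore), so there is no Condorcet loser.

none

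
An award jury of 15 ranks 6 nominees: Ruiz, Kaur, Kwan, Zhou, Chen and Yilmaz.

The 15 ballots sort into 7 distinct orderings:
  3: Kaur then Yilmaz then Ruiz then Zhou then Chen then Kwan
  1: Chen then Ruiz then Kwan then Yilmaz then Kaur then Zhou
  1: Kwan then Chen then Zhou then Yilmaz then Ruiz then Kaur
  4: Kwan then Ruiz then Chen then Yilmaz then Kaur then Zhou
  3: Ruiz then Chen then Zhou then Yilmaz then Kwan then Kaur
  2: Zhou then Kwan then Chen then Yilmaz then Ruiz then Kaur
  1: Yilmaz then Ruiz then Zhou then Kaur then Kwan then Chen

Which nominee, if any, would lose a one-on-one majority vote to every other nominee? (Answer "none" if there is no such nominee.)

Head-to-head results (15 jurors):
Ruiz vs Kaur: 12 to 3, Ruiz.
Ruiz vs Kwan: Ruiz, 8–7.
Ruiz–Zhou: Ruiz 12–3.
Ruiz vs Chen: Ruiz, 11–4.
Ruiz vs Yilmaz: Ruiz, 8–7.
Kaur–Kwan: Kwan 11–4.
Kaur vs Zhou: Kaur preferred on 3+1+4 = 8 ballots; Kaur wins 8–7.
Kaur vs Chen: Chen wins 11–4.
Kaur vs Yilmaz: 3 for Kaur, 12 for Yilmaz — Yilmaz by 12–3.
Kwan vs Zhou: 1+1+4 = 6 for Kwan, 9 for Zhou — Zhou by 9–6.
Kwan–Chen: Kwan 8–7.
Kwan vs Yilmaz: Kwan, 8–7.
Zhou vs Chen: 3+2+1 = 6 for Zhou, 9 for Chen — Chen by 9–6.
Zhou vs Yilmaz: 6 to 9, Yilmaz.
Chen vs Yilmaz: 1+1+4+3+2 = 11 for Chen, 4 for Yilmaz — Chen by 11–4.
Each nominee has at least one pairwise win (Ruiz beats Kaur; Kaur beats Zhou; Kwan beats Kaur; Zhou beats Kwan; Chen beats Kaur; Yilmaz beats Kaur) — no Condorcet loser.

none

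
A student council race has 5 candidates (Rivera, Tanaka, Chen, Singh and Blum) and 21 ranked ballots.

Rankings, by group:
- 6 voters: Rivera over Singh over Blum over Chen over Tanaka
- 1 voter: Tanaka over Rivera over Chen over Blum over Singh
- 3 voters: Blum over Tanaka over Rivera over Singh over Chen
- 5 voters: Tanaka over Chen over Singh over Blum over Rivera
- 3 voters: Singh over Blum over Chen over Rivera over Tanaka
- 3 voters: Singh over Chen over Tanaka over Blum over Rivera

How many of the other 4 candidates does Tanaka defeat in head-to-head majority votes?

Tanaka against each rival (21 voters):
Tanaka vs Rivera: Tanaka preferred on 1+3+5+3 = 12 ballots; Tanaka wins 12–9.
Tanaka–Chen: Chen 12–9.
Tanaka vs Singh: 9 to 12, Singh.
Tanaka–Blum: Blum 12–9.
Tanaka beats Rivera; loses to Chen, Singh, Blum — 1 pairwise win.

1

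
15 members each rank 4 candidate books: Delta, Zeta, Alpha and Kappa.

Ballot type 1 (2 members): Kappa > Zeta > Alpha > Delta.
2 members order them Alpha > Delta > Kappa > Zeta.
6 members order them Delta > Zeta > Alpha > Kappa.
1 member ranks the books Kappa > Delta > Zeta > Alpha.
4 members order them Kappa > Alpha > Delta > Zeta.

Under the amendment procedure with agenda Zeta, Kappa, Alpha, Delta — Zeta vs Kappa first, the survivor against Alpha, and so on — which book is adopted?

Round 1: Zeta vs Kappa — 6–9, Kappa advances.
Round 2: Kappa vs Alpha — 7–8, Alpha advances.
Round 3: Alpha vs Delta — 8–7, Alpha advances.
The agenda winner is Alpha.

Alpha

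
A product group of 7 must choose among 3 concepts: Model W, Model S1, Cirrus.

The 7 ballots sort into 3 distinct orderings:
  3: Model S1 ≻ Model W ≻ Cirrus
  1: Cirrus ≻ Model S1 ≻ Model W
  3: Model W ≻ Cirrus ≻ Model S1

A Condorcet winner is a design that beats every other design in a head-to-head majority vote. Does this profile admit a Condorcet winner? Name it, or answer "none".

Check each pair by majority over 7 ballots:
Model W vs Model S1: Model W is ranked higher on 3 ballots, Model S1 on 4. Model S1 wins 4–3.
Model W vs Cirrus: Model W preferred on 3+3 = 6 ballots; Model W wins 6–1.
Model S1 vs Cirrus: Model S1 preferred on 3 ballots; Cirrus wins 4–3.
Every design loses at least once (Model W loses to Model S1; Model S1 loses to Cirrus; Cirrus loses to Model W). The majority relation contains the cycle Model W > Cirrus > Model S1 > Model W, so there is no Condorcet winner.

none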